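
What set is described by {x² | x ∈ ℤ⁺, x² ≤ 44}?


Checking each candidate:
Condition: positive perfect squares ≤ 44
Result = {1, 4, 9, 16, 25, 36}

{1, 4, 9, 16, 25, 36}


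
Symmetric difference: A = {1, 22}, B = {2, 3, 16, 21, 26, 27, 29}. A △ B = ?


A △ B = (A \ B) ∪ (B \ A) = elements in exactly one of A or B
A \ B = {1, 22}
B \ A = {2, 3, 16, 21, 26, 27, 29}
A △ B = {1, 2, 3, 16, 21, 22, 26, 27, 29}

A △ B = {1, 2, 3, 16, 21, 22, 26, 27, 29}


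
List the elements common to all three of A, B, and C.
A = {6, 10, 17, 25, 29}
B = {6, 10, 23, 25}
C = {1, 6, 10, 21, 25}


A ∩ B = {6, 10, 25}
(A ∩ B) ∩ C = {6, 10, 25}

A ∩ B ∩ C = {6, 10, 25}


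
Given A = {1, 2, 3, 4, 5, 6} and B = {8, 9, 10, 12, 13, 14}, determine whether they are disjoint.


Disjoint means A ∩ B = ∅.
A ∩ B = ∅
A ∩ B = ∅, so A and B are disjoint.

Yes, A and B are disjoint


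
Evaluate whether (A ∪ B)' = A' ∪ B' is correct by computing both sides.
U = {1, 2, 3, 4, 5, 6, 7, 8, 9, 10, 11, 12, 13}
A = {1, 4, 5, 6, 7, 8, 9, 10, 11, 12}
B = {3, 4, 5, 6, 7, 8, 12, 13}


LHS: A ∪ B = {1, 3, 4, 5, 6, 7, 8, 9, 10, 11, 12, 13}
(A ∪ B)' = U \ (A ∪ B) = {2}
A' = {2, 3, 13}, B' = {1, 2, 9, 10, 11}
Claimed RHS: A' ∪ B' = {1, 2, 3, 9, 10, 11, 13}
Identity is INVALID: LHS = {2} but the RHS claimed here equals {1, 2, 3, 9, 10, 11, 13}. The correct form is (A ∪ B)' = A' ∩ B'.

Identity is invalid: (A ∪ B)' = {2} but A' ∪ B' = {1, 2, 3, 9, 10, 11, 13}. The correct De Morgan law is (A ∪ B)' = A' ∩ B'.


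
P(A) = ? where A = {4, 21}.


|A| = 2, so |P(A)| = 2^2 = 4
Enumerate subsets by cardinality (0 to 2):
∅, {4}, {21}, {4, 21}

P(A) has 4 subsets: ∅, {4}, {21}, {4, 21}


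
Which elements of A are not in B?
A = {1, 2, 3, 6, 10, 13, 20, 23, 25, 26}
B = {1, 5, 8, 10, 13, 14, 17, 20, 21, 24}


A \ B = elements in A but not in B
A = {1, 2, 3, 6, 10, 13, 20, 23, 25, 26}
B = {1, 5, 8, 10, 13, 14, 17, 20, 21, 24}
Remove from A any elements in B
A \ B = {2, 3, 6, 23, 25, 26}

A \ B = {2, 3, 6, 23, 25, 26}


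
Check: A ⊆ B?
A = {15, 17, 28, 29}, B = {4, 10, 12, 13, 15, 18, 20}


A ⊆ B means every element of A is in B.
Elements in A not in B: {17, 28, 29}
So A ⊄ B.

No, A ⊄ B


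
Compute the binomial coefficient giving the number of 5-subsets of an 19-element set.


C(n,k) = n! / (k!(n-k)!)
C(19,5) = 19! / (5!14!)
= 11628

C(19,5) = 11628


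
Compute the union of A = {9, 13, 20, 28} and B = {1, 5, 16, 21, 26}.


A ∪ B = all elements in A or B (or both)
A = {9, 13, 20, 28}
B = {1, 5, 16, 21, 26}
A ∪ B = {1, 5, 9, 13, 16, 20, 21, 26, 28}

A ∪ B = {1, 5, 9, 13, 16, 20, 21, 26, 28}


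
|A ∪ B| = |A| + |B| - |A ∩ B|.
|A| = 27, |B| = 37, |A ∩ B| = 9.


|A ∪ B| = |A| + |B| - |A ∩ B|
= 27 + 37 - 9
= 55

|A ∪ B| = 55


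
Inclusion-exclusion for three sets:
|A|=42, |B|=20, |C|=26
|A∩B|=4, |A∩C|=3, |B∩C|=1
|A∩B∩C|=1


|A∪B∪C| = |A|+|B|+|C| - |A∩B|-|A∩C|-|B∩C| + |A∩B∩C|
= 42+20+26 - 4-3-1 + 1
= 88 - 8 + 1
= 81

|A ∪ B ∪ C| = 81


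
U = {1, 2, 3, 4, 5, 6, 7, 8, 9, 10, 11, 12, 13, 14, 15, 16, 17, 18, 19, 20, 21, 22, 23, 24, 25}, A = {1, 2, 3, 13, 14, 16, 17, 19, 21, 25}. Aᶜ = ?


Aᶜ = U \ A = elements in U but not in A
U = {1, 2, 3, 4, 5, 6, 7, 8, 9, 10, 11, 12, 13, 14, 15, 16, 17, 18, 19, 20, 21, 22, 23, 24, 25}
A = {1, 2, 3, 13, 14, 16, 17, 19, 21, 25}
Aᶜ = {4, 5, 6, 7, 8, 9, 10, 11, 12, 15, 18, 20, 22, 23, 24}

Aᶜ = {4, 5, 6, 7, 8, 9, 10, 11, 12, 15, 18, 20, 22, 23, 24}


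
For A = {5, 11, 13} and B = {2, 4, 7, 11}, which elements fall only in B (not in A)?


A = {5, 11, 13}
B = {2, 4, 7, 11}
Region: only in B (not in A)
Elements: {2, 4, 7}

Elements only in B (not in A): {2, 4, 7}


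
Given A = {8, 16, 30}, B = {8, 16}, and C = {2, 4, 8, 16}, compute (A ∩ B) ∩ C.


A ∩ B = {8, 16}
(A ∩ B) ∩ C = {8, 16}

A ∩ B ∩ C = {8, 16}


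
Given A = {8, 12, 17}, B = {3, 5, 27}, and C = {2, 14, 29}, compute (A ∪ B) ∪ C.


A ∪ B = {3, 5, 8, 12, 17, 27}
(A ∪ B) ∪ C = {2, 3, 5, 8, 12, 14, 17, 27, 29}

A ∪ B ∪ C = {2, 3, 5, 8, 12, 14, 17, 27, 29}


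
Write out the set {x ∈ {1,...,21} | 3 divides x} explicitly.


Checking each candidate:
Condition: multiples of 3 in {1,...,21}
Result = {3, 6, 9, 12, 15, 18, 21}

{3, 6, 9, 12, 15, 18, 21}


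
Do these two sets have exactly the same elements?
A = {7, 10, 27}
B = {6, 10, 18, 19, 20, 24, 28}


Two sets are equal iff they have exactly the same elements.
A = {7, 10, 27}
B = {6, 10, 18, 19, 20, 24, 28}
Differences: {6, 7, 18, 19, 20, 24, 27, 28}
A ≠ B

No, A ≠ B


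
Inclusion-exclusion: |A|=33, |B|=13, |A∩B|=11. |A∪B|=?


|A ∪ B| = |A| + |B| - |A ∩ B|
= 33 + 13 - 11
= 35

|A ∪ B| = 35


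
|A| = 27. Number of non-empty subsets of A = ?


Total subsets = 2^n = 2^27 = 134217728
Non-empty subsets exclude the empty set: 2^n - 1
= 134217728 - 1
= 134217727

Number of non-empty subsets = 134217727


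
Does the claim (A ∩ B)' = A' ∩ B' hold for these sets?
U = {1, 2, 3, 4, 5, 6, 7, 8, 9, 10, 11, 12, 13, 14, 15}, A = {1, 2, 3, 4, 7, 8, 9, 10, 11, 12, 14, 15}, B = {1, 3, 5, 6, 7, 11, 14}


LHS: A ∩ B = {1, 3, 7, 11, 14}
(A ∩ B)' = U \ (A ∩ B) = {2, 4, 5, 6, 8, 9, 10, 12, 13, 15}
A' = {5, 6, 13}, B' = {2, 4, 8, 9, 10, 12, 13, 15}
Claimed RHS: A' ∩ B' = {13}
Identity is INVALID: LHS = {2, 4, 5, 6, 8, 9, 10, 12, 13, 15} but the RHS claimed here equals {13}. The correct form is (A ∩ B)' = A' ∪ B'.

Identity is invalid: (A ∩ B)' = {2, 4, 5, 6, 8, 9, 10, 12, 13, 15} but A' ∩ B' = {13}. The correct De Morgan law is (A ∩ B)' = A' ∪ B'.


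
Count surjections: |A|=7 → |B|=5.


n = |A| = 7, k = |B| = 5. Surjections via inclusion-exclusion:
S(n,k) = Σ(-1)^i × C(k,i) × (k-i)^n, i=0 to k
i=0: (-1)^0×C(5,0)×5^7 = 78125
i=1: (-1)^1×C(5,1)×4^7 = -81920
i=2: (-1)^2×C(5,2)×3^7 = 21870
i=3: (-1)^3×C(5,3)×2^7 = -1280
i=4: (-1)^4×C(5,4)×1^7 = 5
i=5: (-1)^5×C(5,5)×0^7 = 0
Total = 16800

Number of surjections = 16800


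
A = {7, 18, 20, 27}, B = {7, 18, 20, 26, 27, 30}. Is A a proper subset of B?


A ⊂ B requires: A ⊆ B AND A ≠ B.
A ⊆ B? Yes
A = B? No
A ⊂ B: Yes (A is a proper subset of B)

Yes, A ⊂ B


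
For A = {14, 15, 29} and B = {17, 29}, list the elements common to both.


A ∩ B = elements in both A and B
A = {14, 15, 29}
B = {17, 29}
A ∩ B = {29}

A ∩ B = {29}


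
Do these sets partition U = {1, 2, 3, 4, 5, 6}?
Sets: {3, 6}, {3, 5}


A partition requires: (1) non-empty parts, (2) pairwise disjoint, (3) union = U
Parts: {3, 6}, {3, 5}
Union of parts: {3, 5, 6}
U = {1, 2, 3, 4, 5, 6}
All non-empty? True
Pairwise disjoint? False
Covers U? False

No, not a valid partition


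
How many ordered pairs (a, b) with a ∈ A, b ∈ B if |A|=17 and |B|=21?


|A × B| = |A| × |B|
= 17 × 21
= 357

|A × B| = 357


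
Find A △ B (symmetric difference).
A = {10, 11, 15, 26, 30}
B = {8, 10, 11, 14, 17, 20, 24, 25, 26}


A △ B = (A \ B) ∪ (B \ A) = elements in exactly one of A or B
A \ B = {15, 30}
B \ A = {8, 14, 17, 20, 24, 25}
A △ B = {8, 14, 15, 17, 20, 24, 25, 30}

A △ B = {8, 14, 15, 17, 20, 24, 25, 30}


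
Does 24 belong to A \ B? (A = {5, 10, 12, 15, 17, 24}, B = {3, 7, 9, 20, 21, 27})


A = {5, 10, 12, 15, 17, 24}, B = {3, 7, 9, 20, 21, 27}
A \ B = elements in A but not in B
A \ B = {5, 10, 12, 15, 17, 24}
Checking if 24 ∈ A \ B
24 is in A \ B → True

24 ∈ A \ B


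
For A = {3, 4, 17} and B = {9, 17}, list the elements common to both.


A ∩ B = elements in both A and B
A = {3, 4, 17}
B = {9, 17}
A ∩ B = {17}

A ∩ B = {17}


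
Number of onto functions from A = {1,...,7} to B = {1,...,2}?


n = |A| = 7, k = |B| = 2. Surjections via inclusion-exclusion:
S(n,k) = Σ(-1)^i × C(k,i) × (k-i)^n, i=0 to k
i=0: (-1)^0×C(2,0)×2^7 = 128
i=1: (-1)^1×C(2,1)×1^7 = -2
i=2: (-1)^2×C(2,2)×0^7 = 0
Total = 126

Number of surjections = 126


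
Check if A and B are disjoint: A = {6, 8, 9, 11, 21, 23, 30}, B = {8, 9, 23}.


Disjoint means A ∩ B = ∅.
A ∩ B = {8, 9, 23}
A ∩ B ≠ ∅, so A and B are NOT disjoint.

No, A and B are not disjoint (A ∩ B = {8, 9, 23})


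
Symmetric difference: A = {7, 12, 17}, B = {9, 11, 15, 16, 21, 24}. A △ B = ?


A △ B = (A \ B) ∪ (B \ A) = elements in exactly one of A or B
A \ B = {7, 12, 17}
B \ A = {9, 11, 15, 16, 21, 24}
A △ B = {7, 9, 11, 12, 15, 16, 17, 21, 24}

A △ B = {7, 9, 11, 12, 15, 16, 17, 21, 24}


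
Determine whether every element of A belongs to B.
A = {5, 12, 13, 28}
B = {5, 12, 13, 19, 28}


A ⊆ B means every element of A is in B.
All elements of A are in B.
So A ⊆ B.

Yes, A ⊆ B


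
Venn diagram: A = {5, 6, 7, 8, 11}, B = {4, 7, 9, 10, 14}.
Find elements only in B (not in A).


A = {5, 6, 7, 8, 11}
B = {4, 7, 9, 10, 14}
Region: only in B (not in A)
Elements: {4, 9, 10, 14}

Elements only in B (not in A): {4, 9, 10, 14}


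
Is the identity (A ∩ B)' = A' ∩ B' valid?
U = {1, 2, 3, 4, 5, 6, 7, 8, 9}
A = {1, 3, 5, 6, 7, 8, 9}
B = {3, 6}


LHS: A ∩ B = {3, 6}
(A ∩ B)' = U \ (A ∩ B) = {1, 2, 4, 5, 7, 8, 9}
A' = {2, 4}, B' = {1, 2, 4, 5, 7, 8, 9}
Claimed RHS: A' ∩ B' = {2, 4}
Identity is INVALID: LHS = {1, 2, 4, 5, 7, 8, 9} but the RHS claimed here equals {2, 4}. The correct form is (A ∩ B)' = A' ∪ B'.

Identity is invalid: (A ∩ B)' = {1, 2, 4, 5, 7, 8, 9} but A' ∩ B' = {2, 4}. The correct De Morgan law is (A ∩ B)' = A' ∪ B'.


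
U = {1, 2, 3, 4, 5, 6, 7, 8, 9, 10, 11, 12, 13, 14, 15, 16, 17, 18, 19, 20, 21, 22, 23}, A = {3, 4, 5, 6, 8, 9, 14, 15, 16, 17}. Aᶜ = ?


Aᶜ = U \ A = elements in U but not in A
U = {1, 2, 3, 4, 5, 6, 7, 8, 9, 10, 11, 12, 13, 14, 15, 16, 17, 18, 19, 20, 21, 22, 23}
A = {3, 4, 5, 6, 8, 9, 14, 15, 16, 17}
Aᶜ = {1, 2, 7, 10, 11, 12, 13, 18, 19, 20, 21, 22, 23}

Aᶜ = {1, 2, 7, 10, 11, 12, 13, 18, 19, 20, 21, 22, 23}


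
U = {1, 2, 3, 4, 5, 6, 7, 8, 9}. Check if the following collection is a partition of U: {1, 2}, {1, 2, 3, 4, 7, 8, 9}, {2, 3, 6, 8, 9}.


A partition requires: (1) non-empty parts, (2) pairwise disjoint, (3) union = U
Parts: {1, 2}, {1, 2, 3, 4, 7, 8, 9}, {2, 3, 6, 8, 9}
Union of parts: {1, 2, 3, 4, 6, 7, 8, 9}
U = {1, 2, 3, 4, 5, 6, 7, 8, 9}
All non-empty? True
Pairwise disjoint? False
Covers U? False

No, not a valid partition


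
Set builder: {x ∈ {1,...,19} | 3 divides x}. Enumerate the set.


Checking each candidate:
Condition: multiples of 3 in {1,...,19}
Result = {3, 6, 9, 12, 15, 18}

{3, 6, 9, 12, 15, 18}


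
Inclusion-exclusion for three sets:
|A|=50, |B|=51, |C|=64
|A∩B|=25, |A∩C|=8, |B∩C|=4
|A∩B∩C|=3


|A∪B∪C| = |A|+|B|+|C| - |A∩B|-|A∩C|-|B∩C| + |A∩B∩C|
= 50+51+64 - 25-8-4 + 3
= 165 - 37 + 3
= 131

|A ∪ B ∪ C| = 131


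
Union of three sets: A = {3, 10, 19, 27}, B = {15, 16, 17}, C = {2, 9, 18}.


A ∪ B = {3, 10, 15, 16, 17, 19, 27}
(A ∪ B) ∪ C = {2, 3, 9, 10, 15, 16, 17, 18, 19, 27}

A ∪ B ∪ C = {2, 3, 9, 10, 15, 16, 17, 18, 19, 27}


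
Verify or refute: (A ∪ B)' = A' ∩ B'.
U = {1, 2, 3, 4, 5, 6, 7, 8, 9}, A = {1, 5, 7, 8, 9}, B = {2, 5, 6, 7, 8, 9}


LHS: A ∪ B = {1, 2, 5, 6, 7, 8, 9}
(A ∪ B)' = U \ (A ∪ B) = {3, 4}
A' = {2, 3, 4, 6}, B' = {1, 3, 4}
Claimed RHS: A' ∩ B' = {3, 4}
Identity is VALID: LHS = RHS = {3, 4} ✓

Identity is valid. (A ∪ B)' = A' ∩ B' = {3, 4}


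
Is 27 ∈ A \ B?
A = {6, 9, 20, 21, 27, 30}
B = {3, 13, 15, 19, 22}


A = {6, 9, 20, 21, 27, 30}, B = {3, 13, 15, 19, 22}
A \ B = elements in A but not in B
A \ B = {6, 9, 20, 21, 27, 30}
Checking if 27 ∈ A \ B
27 is in A \ B → True

27 ∈ A \ B


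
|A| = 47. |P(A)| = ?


Number of subsets = 2^n
= 2^47
= 140737488355328

|P(A)| = 140737488355328


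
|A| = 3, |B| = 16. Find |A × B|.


|A × B| = |A| × |B|
= 3 × 16
= 48

|A × B| = 48


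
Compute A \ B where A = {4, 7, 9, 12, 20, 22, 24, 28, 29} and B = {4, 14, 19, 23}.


A \ B = elements in A but not in B
A = {4, 7, 9, 12, 20, 22, 24, 28, 29}
B = {4, 14, 19, 23}
Remove from A any elements in B
A \ B = {7, 9, 12, 20, 22, 24, 28, 29}

A \ B = {7, 9, 12, 20, 22, 24, 28, 29}


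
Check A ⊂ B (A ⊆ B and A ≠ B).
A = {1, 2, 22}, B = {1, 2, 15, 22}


A ⊂ B requires: A ⊆ B AND A ≠ B.
A ⊆ B? Yes
A = B? No
A ⊂ B: Yes (A is a proper subset of B)

Yes, A ⊂ B


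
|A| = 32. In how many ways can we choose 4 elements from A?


C(n,k) = n! / (k!(n-k)!)
C(32,4) = 32! / (4!28!)
= 35960

C(32,4) = 35960


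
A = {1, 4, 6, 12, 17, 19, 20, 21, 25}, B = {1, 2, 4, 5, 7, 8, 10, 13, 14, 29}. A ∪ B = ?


A ∪ B = all elements in A or B (or both)
A = {1, 4, 6, 12, 17, 19, 20, 21, 25}
B = {1, 2, 4, 5, 7, 8, 10, 13, 14, 29}
A ∪ B = {1, 2, 4, 5, 6, 7, 8, 10, 12, 13, 14, 17, 19, 20, 21, 25, 29}

A ∪ B = {1, 2, 4, 5, 6, 7, 8, 10, 12, 13, 14, 17, 19, 20, 21, 25, 29}


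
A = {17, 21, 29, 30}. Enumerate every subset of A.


|A| = 4, so |P(A)| = 2^4 = 16
Enumerate subsets by cardinality (0 to 4):
∅, {17}, {21}, {29}, {30}, {17, 21}, {17, 29}, {17, 30}, {21, 29}, {21, 30}, {29, 30}, {17, 21, 29}, {17, 21, 30}, {17, 29, 30}, {21, 29, 30}, {17, 21, 29, 30}

P(A) has 16 subsets: ∅, {17}, {21}, {29}, {30}, {17, 21}, {17, 29}, {17, 30}, {21, 29}, {21, 30}, {29, 30}, {17, 21, 29}, {17, 21, 30}, {17, 29, 30}, {21, 29, 30}, {17, 21, 29, 30}


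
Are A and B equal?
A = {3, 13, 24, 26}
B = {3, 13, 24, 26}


Two sets are equal iff they have exactly the same elements.
A = {3, 13, 24, 26}
B = {3, 13, 24, 26}
Same elements → A = B

Yes, A = B


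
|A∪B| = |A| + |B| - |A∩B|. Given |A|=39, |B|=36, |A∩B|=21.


|A ∪ B| = |A| + |B| - |A ∩ B|
= 39 + 36 - 21
= 54

|A ∪ B| = 54


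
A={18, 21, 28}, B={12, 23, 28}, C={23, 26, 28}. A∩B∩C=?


A ∩ B = {28}
(A ∩ B) ∩ C = {28}

A ∩ B ∩ C = {28}


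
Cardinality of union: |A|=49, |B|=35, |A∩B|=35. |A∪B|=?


|A ∪ B| = |A| + |B| - |A ∩ B|
= 49 + 35 - 35
= 49

|A ∪ B| = 49


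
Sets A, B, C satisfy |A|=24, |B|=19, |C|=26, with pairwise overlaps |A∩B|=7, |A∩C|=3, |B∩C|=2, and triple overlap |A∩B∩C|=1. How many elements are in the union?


|A∪B∪C| = |A|+|B|+|C| - |A∩B|-|A∩C|-|B∩C| + |A∩B∩C|
= 24+19+26 - 7-3-2 + 1
= 69 - 12 + 1
= 58

|A ∪ B ∪ C| = 58


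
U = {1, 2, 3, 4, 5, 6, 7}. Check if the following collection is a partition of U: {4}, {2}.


A partition requires: (1) non-empty parts, (2) pairwise disjoint, (3) union = U
Parts: {4}, {2}
Union of parts: {2, 4}
U = {1, 2, 3, 4, 5, 6, 7}
All non-empty? True
Pairwise disjoint? True
Covers U? False

No, not a valid partition


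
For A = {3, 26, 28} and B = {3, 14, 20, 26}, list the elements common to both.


A ∩ B = elements in both A and B
A = {3, 26, 28}
B = {3, 14, 20, 26}
A ∩ B = {3, 26}

A ∩ B = {3, 26}


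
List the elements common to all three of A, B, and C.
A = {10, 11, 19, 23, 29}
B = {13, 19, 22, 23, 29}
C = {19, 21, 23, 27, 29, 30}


A ∩ B = {19, 23, 29}
(A ∩ B) ∩ C = {19, 23, 29}

A ∩ B ∩ C = {19, 23, 29}


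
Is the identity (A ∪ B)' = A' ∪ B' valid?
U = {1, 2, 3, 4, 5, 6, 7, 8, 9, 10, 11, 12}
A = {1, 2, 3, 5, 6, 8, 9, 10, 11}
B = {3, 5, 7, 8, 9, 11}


LHS: A ∪ B = {1, 2, 3, 5, 6, 7, 8, 9, 10, 11}
(A ∪ B)' = U \ (A ∪ B) = {4, 12}
A' = {4, 7, 12}, B' = {1, 2, 4, 6, 10, 12}
Claimed RHS: A' ∪ B' = {1, 2, 4, 6, 7, 10, 12}
Identity is INVALID: LHS = {4, 12} but the RHS claimed here equals {1, 2, 4, 6, 7, 10, 12}. The correct form is (A ∪ B)' = A' ∩ B'.

Identity is invalid: (A ∪ B)' = {4, 12} but A' ∪ B' = {1, 2, 4, 6, 7, 10, 12}. The correct De Morgan law is (A ∪ B)' = A' ∩ B'.


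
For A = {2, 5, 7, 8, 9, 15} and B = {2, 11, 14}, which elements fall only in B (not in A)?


A = {2, 5, 7, 8, 9, 15}
B = {2, 11, 14}
Region: only in B (not in A)
Elements: {11, 14}

Elements only in B (not in A): {11, 14}


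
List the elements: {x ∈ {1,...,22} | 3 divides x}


Checking each candidate:
Condition: multiples of 3 in {1,...,22}
Result = {3, 6, 9, 12, 15, 18, 21}

{3, 6, 9, 12, 15, 18, 21}


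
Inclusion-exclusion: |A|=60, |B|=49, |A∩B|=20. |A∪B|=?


|A ∪ B| = |A| + |B| - |A ∩ B|
= 60 + 49 - 20
= 89

|A ∪ B| = 89


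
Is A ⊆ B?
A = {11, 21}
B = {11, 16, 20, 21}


A ⊆ B means every element of A is in B.
All elements of A are in B.
So A ⊆ B.

Yes, A ⊆ B


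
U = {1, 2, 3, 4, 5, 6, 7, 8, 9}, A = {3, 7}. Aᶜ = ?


Aᶜ = U \ A = elements in U but not in A
U = {1, 2, 3, 4, 5, 6, 7, 8, 9}
A = {3, 7}
Aᶜ = {1, 2, 4, 5, 6, 8, 9}

Aᶜ = {1, 2, 4, 5, 6, 8, 9}


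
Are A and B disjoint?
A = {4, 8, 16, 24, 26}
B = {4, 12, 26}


Disjoint means A ∩ B = ∅.
A ∩ B = {4, 26}
A ∩ B ≠ ∅, so A and B are NOT disjoint.

No, A and B are not disjoint (A ∩ B = {4, 26})


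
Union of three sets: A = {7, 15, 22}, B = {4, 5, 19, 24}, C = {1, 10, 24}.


A ∪ B = {4, 5, 7, 15, 19, 22, 24}
(A ∪ B) ∪ C = {1, 4, 5, 7, 10, 15, 19, 22, 24}

A ∪ B ∪ C = {1, 4, 5, 7, 10, 15, 19, 22, 24}


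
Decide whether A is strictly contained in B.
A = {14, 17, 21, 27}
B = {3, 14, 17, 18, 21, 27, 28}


A ⊂ B requires: A ⊆ B AND A ≠ B.
A ⊆ B? Yes
A = B? No
A ⊂ B: Yes (A is a proper subset of B)

Yes, A ⊂ B


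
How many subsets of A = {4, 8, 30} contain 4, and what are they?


A subset of A contains 4 iff the remaining 2 elements form any subset of A \ {4}.
Count: 2^(n-1) = 2^2 = 4
Subsets containing 4: {4}, {4, 8}, {4, 30}, {4, 8, 30}

Subsets containing 4 (4 total): {4}, {4, 8}, {4, 30}, {4, 8, 30}


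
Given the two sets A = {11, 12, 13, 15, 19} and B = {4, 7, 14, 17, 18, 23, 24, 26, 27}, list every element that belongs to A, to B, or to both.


A ∪ B = all elements in A or B (or both)
A = {11, 12, 13, 15, 19}
B = {4, 7, 14, 17, 18, 23, 24, 26, 27}
A ∪ B = {4, 7, 11, 12, 13, 14, 15, 17, 18, 19, 23, 24, 26, 27}

A ∪ B = {4, 7, 11, 12, 13, 14, 15, 17, 18, 19, 23, 24, 26, 27}


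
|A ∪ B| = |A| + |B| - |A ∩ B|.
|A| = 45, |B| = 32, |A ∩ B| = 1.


|A ∪ B| = |A| + |B| - |A ∩ B|
= 45 + 32 - 1
= 76

|A ∪ B| = 76


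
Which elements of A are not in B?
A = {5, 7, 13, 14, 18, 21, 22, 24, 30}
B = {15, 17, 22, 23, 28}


A \ B = elements in A but not in B
A = {5, 7, 13, 14, 18, 21, 22, 24, 30}
B = {15, 17, 22, 23, 28}
Remove from A any elements in B
A \ B = {5, 7, 13, 14, 18, 21, 24, 30}

A \ B = {5, 7, 13, 14, 18, 21, 24, 30}


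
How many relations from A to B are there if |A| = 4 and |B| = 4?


A relation from A to B is any subset of A × B.
|A × B| = 4 × 4 = 16
# relations = 2^|A × B| = 2^16 = 65536

Number of relations = 65536


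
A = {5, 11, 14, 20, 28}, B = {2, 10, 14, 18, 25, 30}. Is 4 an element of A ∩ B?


A = {5, 11, 14, 20, 28}, B = {2, 10, 14, 18, 25, 30}
A ∩ B = elements in both A and B
A ∩ B = {14}
Checking if 4 ∈ A ∩ B
4 is not in A ∩ B → False

4 ∉ A ∩ B


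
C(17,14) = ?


C(n,k) = n! / (k!(n-k)!)
C(17,14) = 17! / (14!3!)
= 680

C(17,14) = 680


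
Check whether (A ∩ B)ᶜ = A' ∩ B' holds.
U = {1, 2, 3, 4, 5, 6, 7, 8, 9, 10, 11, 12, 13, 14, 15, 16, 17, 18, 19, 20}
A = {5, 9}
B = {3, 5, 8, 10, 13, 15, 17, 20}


LHS: A ∩ B = {5}
(A ∩ B)' = U \ (A ∩ B) = {1, 2, 3, 4, 6, 7, 8, 9, 10, 11, 12, 13, 14, 15, 16, 17, 18, 19, 20}
A' = {1, 2, 3, 4, 6, 7, 8, 10, 11, 12, 13, 14, 15, 16, 17, 18, 19, 20}, B' = {1, 2, 4, 6, 7, 9, 11, 12, 14, 16, 18, 19}
Claimed RHS: A' ∩ B' = {1, 2, 4, 6, 7, 11, 12, 14, 16, 18, 19}
Identity is INVALID: LHS = {1, 2, 3, 4, 6, 7, 8, 9, 10, 11, 12, 13, 14, 15, 16, 17, 18, 19, 20} but the RHS claimed here equals {1, 2, 4, 6, 7, 11, 12, 14, 16, 18, 19}. The correct form is (A ∩ B)' = A' ∪ B'.

Identity is invalid: (A ∩ B)' = {1, 2, 3, 4, 6, 7, 8, 9, 10, 11, 12, 13, 14, 15, 16, 17, 18, 19, 20} but A' ∩ B' = {1, 2, 4, 6, 7, 11, 12, 14, 16, 18, 19}. The correct De Morgan law is (A ∩ B)' = A' ∪ B'.


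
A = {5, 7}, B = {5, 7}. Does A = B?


Two sets are equal iff they have exactly the same elements.
A = {5, 7}
B = {5, 7}
Same elements → A = B

Yes, A = B


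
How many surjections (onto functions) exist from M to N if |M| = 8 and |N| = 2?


n = |M| = 8, k = |N| = 2. Surjections via inclusion-exclusion:
S(n,k) = Σ(-1)^i × C(k,i) × (k-i)^n, i=0 to k
i=0: (-1)^0×C(2,0)×2^8 = 256
i=1: (-1)^1×C(2,1)×1^8 = -2
i=2: (-1)^2×C(2,2)×0^8 = 0
Total = 254

Number of surjections = 254


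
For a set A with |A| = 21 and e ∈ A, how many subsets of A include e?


Subsets of A containing e correspond to subsets of A \ {e}, which has 20 elements.
Count = 2^(n-1) = 2^20
= 1048576

Number of subsets containing e = 1048576


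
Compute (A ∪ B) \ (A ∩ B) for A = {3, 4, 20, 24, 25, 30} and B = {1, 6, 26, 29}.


A △ B = (A \ B) ∪ (B \ A) = elements in exactly one of A or B
A \ B = {3, 4, 20, 24, 25, 30}
B \ A = {1, 6, 26, 29}
A △ B = {1, 3, 4, 6, 20, 24, 25, 26, 29, 30}

A △ B = {1, 3, 4, 6, 20, 24, 25, 26, 29, 30}


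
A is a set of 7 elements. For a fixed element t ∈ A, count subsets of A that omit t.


Subsets of A avoiding t are subsets of A \ {t}, which has 6 elements.
Count = 2^(n-1) = 2^6
= 64

Number of subsets avoiding t = 64


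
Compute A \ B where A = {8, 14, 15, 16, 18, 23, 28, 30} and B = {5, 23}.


A \ B = elements in A but not in B
A = {8, 14, 15, 16, 18, 23, 28, 30}
B = {5, 23}
Remove from A any elements in B
A \ B = {8, 14, 15, 16, 18, 28, 30}

A \ B = {8, 14, 15, 16, 18, 28, 30}


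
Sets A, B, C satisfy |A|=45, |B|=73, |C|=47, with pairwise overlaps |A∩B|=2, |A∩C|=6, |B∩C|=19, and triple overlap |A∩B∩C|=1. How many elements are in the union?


|A∪B∪C| = |A|+|B|+|C| - |A∩B|-|A∩C|-|B∩C| + |A∩B∩C|
= 45+73+47 - 2-6-19 + 1
= 165 - 27 + 1
= 139

|A ∪ B ∪ C| = 139


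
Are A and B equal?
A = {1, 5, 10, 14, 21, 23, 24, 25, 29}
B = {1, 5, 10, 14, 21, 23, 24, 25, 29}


Two sets are equal iff they have exactly the same elements.
A = {1, 5, 10, 14, 21, 23, 24, 25, 29}
B = {1, 5, 10, 14, 21, 23, 24, 25, 29}
Same elements → A = B

Yes, A = B


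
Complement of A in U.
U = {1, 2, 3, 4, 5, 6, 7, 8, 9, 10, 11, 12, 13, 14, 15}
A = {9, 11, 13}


Aᶜ = U \ A = elements in U but not in A
U = {1, 2, 3, 4, 5, 6, 7, 8, 9, 10, 11, 12, 13, 14, 15}
A = {9, 11, 13}
Aᶜ = {1, 2, 3, 4, 5, 6, 7, 8, 10, 12, 14, 15}

Aᶜ = {1, 2, 3, 4, 5, 6, 7, 8, 10, 12, 14, 15}


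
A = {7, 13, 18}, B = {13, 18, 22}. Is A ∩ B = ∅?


Disjoint means A ∩ B = ∅.
A ∩ B = {13, 18}
A ∩ B ≠ ∅, so A and B are NOT disjoint.

No, A and B are not disjoint (A ∩ B = {13, 18})


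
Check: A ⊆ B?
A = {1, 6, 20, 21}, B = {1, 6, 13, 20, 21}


A ⊆ B means every element of A is in B.
All elements of A are in B.
So A ⊆ B.

Yes, A ⊆ B


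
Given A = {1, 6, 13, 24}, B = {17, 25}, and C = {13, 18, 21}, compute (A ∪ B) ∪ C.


A ∪ B = {1, 6, 13, 17, 24, 25}
(A ∪ B) ∪ C = {1, 6, 13, 17, 18, 21, 24, 25}

A ∪ B ∪ C = {1, 6, 13, 17, 18, 21, 24, 25}


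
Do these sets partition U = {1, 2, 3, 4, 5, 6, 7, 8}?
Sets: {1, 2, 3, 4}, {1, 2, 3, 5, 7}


A partition requires: (1) non-empty parts, (2) pairwise disjoint, (3) union = U
Parts: {1, 2, 3, 4}, {1, 2, 3, 5, 7}
Union of parts: {1, 2, 3, 4, 5, 7}
U = {1, 2, 3, 4, 5, 6, 7, 8}
All non-empty? True
Pairwise disjoint? False
Covers U? False

No, not a valid partition


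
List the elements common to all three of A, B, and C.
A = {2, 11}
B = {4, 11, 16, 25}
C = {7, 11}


A ∩ B = {11}
(A ∩ B) ∩ C = {11}

A ∩ B ∩ C = {11}


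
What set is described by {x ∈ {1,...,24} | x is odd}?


Checking each candidate:
Condition: odd numbers in {1,...,24}
Result = {1, 3, 5, 7, 9, 11, 13, 15, 17, 19, 21, 23}

{1, 3, 5, 7, 9, 11, 13, 15, 17, 19, 21, 23}


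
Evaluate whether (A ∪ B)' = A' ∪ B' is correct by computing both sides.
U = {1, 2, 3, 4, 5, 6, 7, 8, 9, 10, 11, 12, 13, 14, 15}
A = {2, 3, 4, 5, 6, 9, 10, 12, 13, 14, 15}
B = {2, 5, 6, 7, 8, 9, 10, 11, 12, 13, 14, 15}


LHS: A ∪ B = {2, 3, 4, 5, 6, 7, 8, 9, 10, 11, 12, 13, 14, 15}
(A ∪ B)' = U \ (A ∪ B) = {1}
A' = {1, 7, 8, 11}, B' = {1, 3, 4}
Claimed RHS: A' ∪ B' = {1, 3, 4, 7, 8, 11}
Identity is INVALID: LHS = {1} but the RHS claimed here equals {1, 3, 4, 7, 8, 11}. The correct form is (A ∪ B)' = A' ∩ B'.

Identity is invalid: (A ∪ B)' = {1} but A' ∪ B' = {1, 3, 4, 7, 8, 11}. The correct De Morgan law is (A ∪ B)' = A' ∩ B'.


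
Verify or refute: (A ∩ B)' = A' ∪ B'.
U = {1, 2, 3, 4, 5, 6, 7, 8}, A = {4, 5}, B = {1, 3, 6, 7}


LHS: A ∩ B = ∅
(A ∩ B)' = U \ (A ∩ B) = {1, 2, 3, 4, 5, 6, 7, 8}
A' = {1, 2, 3, 6, 7, 8}, B' = {2, 4, 5, 8}
Claimed RHS: A' ∪ B' = {1, 2, 3, 4, 5, 6, 7, 8}
Identity is VALID: LHS = RHS = {1, 2, 3, 4, 5, 6, 7, 8} ✓

Identity is valid. (A ∩ B)' = A' ∪ B' = {1, 2, 3, 4, 5, 6, 7, 8}


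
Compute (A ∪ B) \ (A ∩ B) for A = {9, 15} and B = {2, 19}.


A △ B = (A \ B) ∪ (B \ A) = elements in exactly one of A or B
A \ B = {9, 15}
B \ A = {2, 19}
A △ B = {2, 9, 15, 19}

A △ B = {2, 9, 15, 19}


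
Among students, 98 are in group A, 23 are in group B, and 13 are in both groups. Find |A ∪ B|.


|A ∪ B| = |A| + |B| - |A ∩ B|
= 98 + 23 - 13
= 108

|A ∪ B| = 108


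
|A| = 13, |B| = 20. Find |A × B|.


|A × B| = |A| × |B|
= 13 × 20
= 260

|A × B| = 260


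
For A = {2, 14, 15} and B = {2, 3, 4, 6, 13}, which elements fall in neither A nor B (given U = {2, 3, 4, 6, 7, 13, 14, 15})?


A = {2, 14, 15}
B = {2, 3, 4, 6, 13}
Region: in neither A nor B (given U = {2, 3, 4, 6, 7, 13, 14, 15})
Elements: {7}

Elements in neither A nor B (given U = {2, 3, 4, 6, 7, 13, 14, 15}): {7}


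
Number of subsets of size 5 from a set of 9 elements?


C(n,k) = n! / (k!(n-k)!)
C(9,5) = 9! / (5!4!)
= 126

C(9,5) = 126


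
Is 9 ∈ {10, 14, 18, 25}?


A = {10, 14, 18, 25}
Checking if 9 is in A
9 is not in A → False

9 ∉ A


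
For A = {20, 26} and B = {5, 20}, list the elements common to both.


A ∩ B = elements in both A and B
A = {20, 26}
B = {5, 20}
A ∩ B = {20}

A ∩ B = {20}


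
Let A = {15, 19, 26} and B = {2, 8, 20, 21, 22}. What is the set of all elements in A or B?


A ∪ B = all elements in A or B (or both)
A = {15, 19, 26}
B = {2, 8, 20, 21, 22}
A ∪ B = {2, 8, 15, 19, 20, 21, 22, 26}

A ∪ B = {2, 8, 15, 19, 20, 21, 22, 26}


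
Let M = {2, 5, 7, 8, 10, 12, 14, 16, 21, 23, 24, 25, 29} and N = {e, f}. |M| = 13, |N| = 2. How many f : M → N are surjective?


n = |M| = 13, k = |N| = 2. Surjections via inclusion-exclusion:
S(n,k) = Σ(-1)^i × C(k,i) × (k-i)^n, i=0 to k
i=0: (-1)^0×C(2,0)×2^13 = 8192
i=1: (-1)^1×C(2,1)×1^13 = -2
i=2: (-1)^2×C(2,2)×0^13 = 0
Total = 8190

Number of surjections = 8190


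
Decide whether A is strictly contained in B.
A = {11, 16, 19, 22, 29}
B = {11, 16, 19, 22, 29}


A ⊂ B requires: A ⊆ B AND A ≠ B.
A ⊆ B? Yes
A = B? Yes
A = B, so A is not a PROPER subset.

No, A is not a proper subset of B


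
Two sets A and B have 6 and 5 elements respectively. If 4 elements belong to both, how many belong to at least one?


|A ∪ B| = |A| + |B| - |A ∩ B|
= 6 + 5 - 4
= 7

|A ∪ B| = 7


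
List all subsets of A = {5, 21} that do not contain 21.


A subset of A that omits 21 is a subset of A \ {21}, so there are 2^(n-1) = 2^1 = 2 of them.
Subsets excluding 21: ∅, {5}

Subsets excluding 21 (2 total): ∅, {5}


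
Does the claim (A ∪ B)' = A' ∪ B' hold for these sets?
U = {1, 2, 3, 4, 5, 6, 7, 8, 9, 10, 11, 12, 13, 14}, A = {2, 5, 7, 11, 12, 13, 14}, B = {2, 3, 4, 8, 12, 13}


LHS: A ∪ B = {2, 3, 4, 5, 7, 8, 11, 12, 13, 14}
(A ∪ B)' = U \ (A ∪ B) = {1, 6, 9, 10}
A' = {1, 3, 4, 6, 8, 9, 10}, B' = {1, 5, 6, 7, 9, 10, 11, 14}
Claimed RHS: A' ∪ B' = {1, 3, 4, 5, 6, 7, 8, 9, 10, 11, 14}
Identity is INVALID: LHS = {1, 6, 9, 10} but the RHS claimed here equals {1, 3, 4, 5, 6, 7, 8, 9, 10, 11, 14}. The correct form is (A ∪ B)' = A' ∩ B'.

Identity is invalid: (A ∪ B)' = {1, 6, 9, 10} but A' ∪ B' = {1, 3, 4, 5, 6, 7, 8, 9, 10, 11, 14}. The correct De Morgan law is (A ∪ B)' = A' ∩ B'.


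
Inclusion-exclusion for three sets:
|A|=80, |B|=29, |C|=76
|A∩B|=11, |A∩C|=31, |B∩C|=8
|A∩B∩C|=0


|A∪B∪C| = |A|+|B|+|C| - |A∩B|-|A∩C|-|B∩C| + |A∩B∩C|
= 80+29+76 - 11-31-8 + 0
= 185 - 50 + 0
= 135

|A ∪ B ∪ C| = 135


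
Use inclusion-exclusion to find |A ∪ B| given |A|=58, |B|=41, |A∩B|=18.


|A ∪ B| = |A| + |B| - |A ∩ B|
= 58 + 41 - 18
= 81

|A ∪ B| = 81


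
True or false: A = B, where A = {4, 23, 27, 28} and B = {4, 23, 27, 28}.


Two sets are equal iff they have exactly the same elements.
A = {4, 23, 27, 28}
B = {4, 23, 27, 28}
Same elements → A = B

Yes, A = B


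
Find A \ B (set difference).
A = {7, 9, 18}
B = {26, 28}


A \ B = elements in A but not in B
A = {7, 9, 18}
B = {26, 28}
Remove from A any elements in B
A \ B = {7, 9, 18}

A \ B = {7, 9, 18}


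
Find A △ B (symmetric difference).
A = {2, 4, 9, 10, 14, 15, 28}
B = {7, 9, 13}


A △ B = (A \ B) ∪ (B \ A) = elements in exactly one of A or B
A \ B = {2, 4, 10, 14, 15, 28}
B \ A = {7, 13}
A △ B = {2, 4, 7, 10, 13, 14, 15, 28}

A △ B = {2, 4, 7, 10, 13, 14, 15, 28}


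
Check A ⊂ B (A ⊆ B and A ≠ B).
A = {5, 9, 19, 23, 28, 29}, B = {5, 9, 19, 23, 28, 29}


A ⊂ B requires: A ⊆ B AND A ≠ B.
A ⊆ B? Yes
A = B? Yes
A = B, so A is not a PROPER subset.

No, A is not a proper subset of B


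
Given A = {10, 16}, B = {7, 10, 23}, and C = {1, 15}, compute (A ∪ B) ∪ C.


A ∪ B = {7, 10, 16, 23}
(A ∪ B) ∪ C = {1, 7, 10, 15, 16, 23}

A ∪ B ∪ C = {1, 7, 10, 15, 16, 23}


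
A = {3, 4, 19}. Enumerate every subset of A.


|A| = 3, so |P(A)| = 2^3 = 8
Enumerate subsets by cardinality (0 to 3):
∅, {3}, {4}, {19}, {3, 4}, {3, 19}, {4, 19}, {3, 4, 19}

P(A) has 8 subsets: ∅, {3}, {4}, {19}, {3, 4}, {3, 19}, {4, 19}, {3, 4, 19}


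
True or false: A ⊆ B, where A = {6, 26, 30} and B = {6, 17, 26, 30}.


A ⊆ B means every element of A is in B.
All elements of A are in B.
So A ⊆ B.

Yes, A ⊆ B


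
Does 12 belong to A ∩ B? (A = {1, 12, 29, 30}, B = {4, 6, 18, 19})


A = {1, 12, 29, 30}, B = {4, 6, 18, 19}
A ∩ B = elements in both A and B
A ∩ B = ∅
Checking if 12 ∈ A ∩ B
12 is not in A ∩ B → False

12 ∉ A ∩ B


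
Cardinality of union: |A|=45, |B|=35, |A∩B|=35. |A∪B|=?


|A ∪ B| = |A| + |B| - |A ∩ B|
= 45 + 35 - 35
= 45

|A ∪ B| = 45


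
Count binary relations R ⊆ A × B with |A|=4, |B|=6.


A relation from A to B is any subset of A × B.
|A × B| = 4 × 6 = 24
# relations = 2^|A × B| = 2^24 = 16777216

Number of relations = 16777216


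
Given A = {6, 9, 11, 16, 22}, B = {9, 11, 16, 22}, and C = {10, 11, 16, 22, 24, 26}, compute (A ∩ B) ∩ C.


A ∩ B = {9, 11, 16, 22}
(A ∩ B) ∩ C = {11, 16, 22}

A ∩ B ∩ C = {11, 16, 22}


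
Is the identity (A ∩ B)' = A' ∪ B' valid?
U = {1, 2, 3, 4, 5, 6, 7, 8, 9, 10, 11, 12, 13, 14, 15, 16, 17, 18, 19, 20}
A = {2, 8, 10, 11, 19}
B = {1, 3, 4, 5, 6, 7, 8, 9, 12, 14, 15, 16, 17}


LHS: A ∩ B = {8}
(A ∩ B)' = U \ (A ∩ B) = {1, 2, 3, 4, 5, 6, 7, 9, 10, 11, 12, 13, 14, 15, 16, 17, 18, 19, 20}
A' = {1, 3, 4, 5, 6, 7, 9, 12, 13, 14, 15, 16, 17, 18, 20}, B' = {2, 10, 11, 13, 18, 19, 20}
Claimed RHS: A' ∪ B' = {1, 2, 3, 4, 5, 6, 7, 9, 10, 11, 12, 13, 14, 15, 16, 17, 18, 19, 20}
Identity is VALID: LHS = RHS = {1, 2, 3, 4, 5, 6, 7, 9, 10, 11, 12, 13, 14, 15, 16, 17, 18, 19, 20} ✓

Identity is valid. (A ∩ B)' = A' ∪ B' = {1, 2, 3, 4, 5, 6, 7, 9, 10, 11, 12, 13, 14, 15, 16, 17, 18, 19, 20}


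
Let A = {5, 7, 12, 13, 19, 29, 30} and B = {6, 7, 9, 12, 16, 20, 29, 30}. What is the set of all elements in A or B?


A ∪ B = all elements in A or B (or both)
A = {5, 7, 12, 13, 19, 29, 30}
B = {6, 7, 9, 12, 16, 20, 29, 30}
A ∪ B = {5, 6, 7, 9, 12, 13, 16, 19, 20, 29, 30}

A ∪ B = {5, 6, 7, 9, 12, 13, 16, 19, 20, 29, 30}


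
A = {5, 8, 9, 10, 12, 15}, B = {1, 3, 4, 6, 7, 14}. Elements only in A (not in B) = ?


A = {5, 8, 9, 10, 12, 15}
B = {1, 3, 4, 6, 7, 14}
Region: only in A (not in B)
Elements: {5, 8, 9, 10, 12, 15}

Elements only in A (not in B): {5, 8, 9, 10, 12, 15}


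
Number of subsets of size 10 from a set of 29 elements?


C(n,k) = n! / (k!(n-k)!)
C(29,10) = 29! / (10!19!)
= 20030010

C(29,10) = 20030010


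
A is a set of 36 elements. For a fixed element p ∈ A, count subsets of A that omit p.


Subsets of A avoiding p are subsets of A \ {p}, which has 35 elements.
Count = 2^(n-1) = 2^35
= 34359738368

Number of subsets avoiding p = 34359738368


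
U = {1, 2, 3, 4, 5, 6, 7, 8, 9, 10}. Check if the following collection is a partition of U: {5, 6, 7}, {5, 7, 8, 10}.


A partition requires: (1) non-empty parts, (2) pairwise disjoint, (3) union = U
Parts: {5, 6, 7}, {5, 7, 8, 10}
Union of parts: {5, 6, 7, 8, 10}
U = {1, 2, 3, 4, 5, 6, 7, 8, 9, 10}
All non-empty? True
Pairwise disjoint? False
Covers U? False

No, not a valid partition


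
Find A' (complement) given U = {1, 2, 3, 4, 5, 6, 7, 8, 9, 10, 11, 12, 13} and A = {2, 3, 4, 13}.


Aᶜ = U \ A = elements in U but not in A
U = {1, 2, 3, 4, 5, 6, 7, 8, 9, 10, 11, 12, 13}
A = {2, 3, 4, 13}
Aᶜ = {1, 5, 6, 7, 8, 9, 10, 11, 12}

Aᶜ = {1, 5, 6, 7, 8, 9, 10, 11, 12}


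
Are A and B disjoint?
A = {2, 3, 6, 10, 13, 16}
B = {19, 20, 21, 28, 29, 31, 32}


Disjoint means A ∩ B = ∅.
A ∩ B = ∅
A ∩ B = ∅, so A and B are disjoint.

Yes, A and B are disjoint


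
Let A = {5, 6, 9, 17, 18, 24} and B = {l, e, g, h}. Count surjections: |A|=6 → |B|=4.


n = |A| = 6, k = |B| = 4. Surjections via inclusion-exclusion:
S(n,k) = Σ(-1)^i × C(k,i) × (k-i)^n, i=0 to k
i=0: (-1)^0×C(4,0)×4^6 = 4096
i=1: (-1)^1×C(4,1)×3^6 = -2916
i=2: (-1)^2×C(4,2)×2^6 = 384
i=3: (-1)^3×C(4,3)×1^6 = -4
i=4: (-1)^4×C(4,4)×0^6 = 0
Total = 1560

Number of surjections = 1560


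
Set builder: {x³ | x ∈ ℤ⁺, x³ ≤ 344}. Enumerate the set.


Checking each candidate:
Condition: positive perfect cubes ≤ 344
Result = {1, 8, 27, 64, 125, 216, 343}

{1, 8, 27, 64, 125, 216, 343}


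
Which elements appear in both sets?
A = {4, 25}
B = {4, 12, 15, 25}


A ∩ B = elements in both A and B
A = {4, 25}
B = {4, 12, 15, 25}
A ∩ B = {4, 25}

A ∩ B = {4, 25}


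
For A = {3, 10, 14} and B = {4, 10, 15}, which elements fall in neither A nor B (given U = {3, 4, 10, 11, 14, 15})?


A = {3, 10, 14}
B = {4, 10, 15}
Region: in neither A nor B (given U = {3, 4, 10, 11, 14, 15})
Elements: {11}

Elements in neither A nor B (given U = {3, 4, 10, 11, 14, 15}): {11}


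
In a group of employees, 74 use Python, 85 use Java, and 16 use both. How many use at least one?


|A ∪ B| = |A| + |B| - |A ∩ B|
= 74 + 85 - 16
= 143

|A ∪ B| = 143


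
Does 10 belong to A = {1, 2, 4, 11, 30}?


A = {1, 2, 4, 11, 30}
Checking if 10 is in A
10 is not in A → False

10 ∉ A


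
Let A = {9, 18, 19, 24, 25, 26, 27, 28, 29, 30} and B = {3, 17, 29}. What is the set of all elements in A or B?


A ∪ B = all elements in A or B (or both)
A = {9, 18, 19, 24, 25, 26, 27, 28, 29, 30}
B = {3, 17, 29}
A ∪ B = {3, 9, 17, 18, 19, 24, 25, 26, 27, 28, 29, 30}

A ∪ B = {3, 9, 17, 18, 19, 24, 25, 26, 27, 28, 29, 30}


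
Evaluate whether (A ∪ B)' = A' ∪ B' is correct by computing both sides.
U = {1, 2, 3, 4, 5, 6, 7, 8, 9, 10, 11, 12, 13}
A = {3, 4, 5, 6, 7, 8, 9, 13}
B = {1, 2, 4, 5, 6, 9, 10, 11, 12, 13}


LHS: A ∪ B = {1, 2, 3, 4, 5, 6, 7, 8, 9, 10, 11, 12, 13}
(A ∪ B)' = U \ (A ∪ B) = ∅
A' = {1, 2, 10, 11, 12}, B' = {3, 7, 8}
Claimed RHS: A' ∪ B' = {1, 2, 3, 7, 8, 10, 11, 12}
Identity is INVALID: LHS = ∅ but the RHS claimed here equals {1, 2, 3, 7, 8, 10, 11, 12}. The correct form is (A ∪ B)' = A' ∩ B'.

Identity is invalid: (A ∪ B)' = ∅ but A' ∪ B' = {1, 2, 3, 7, 8, 10, 11, 12}. The correct De Morgan law is (A ∪ B)' = A' ∩ B'.


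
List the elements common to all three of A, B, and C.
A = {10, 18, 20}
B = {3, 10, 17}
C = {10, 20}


A ∩ B = {10}
(A ∩ B) ∩ C = {10}

A ∩ B ∩ C = {10}


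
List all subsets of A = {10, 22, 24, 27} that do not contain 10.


A subset of A that omits 10 is a subset of A \ {10}, so there are 2^(n-1) = 2^3 = 8 of them.
Subsets excluding 10: ∅, {22}, {24}, {27}, {22, 24}, {22, 27}, {24, 27}, {22, 24, 27}

Subsets excluding 10 (8 total): ∅, {22}, {24}, {27}, {22, 24}, {22, 27}, {24, 27}, {22, 24, 27}


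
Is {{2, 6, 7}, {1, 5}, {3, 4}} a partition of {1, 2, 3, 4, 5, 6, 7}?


A partition requires: (1) non-empty parts, (2) pairwise disjoint, (3) union = U
Parts: {2, 6, 7}, {1, 5}, {3, 4}
Union of parts: {1, 2, 3, 4, 5, 6, 7}
U = {1, 2, 3, 4, 5, 6, 7}
All non-empty? True
Pairwise disjoint? True
Covers U? True

Yes, valid partition


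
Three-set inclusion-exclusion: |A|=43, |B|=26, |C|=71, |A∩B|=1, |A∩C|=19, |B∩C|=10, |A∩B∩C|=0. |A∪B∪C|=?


|A∪B∪C| = |A|+|B|+|C| - |A∩B|-|A∩C|-|B∩C| + |A∩B∩C|
= 43+26+71 - 1-19-10 + 0
= 140 - 30 + 0
= 110

|A ∪ B ∪ C| = 110


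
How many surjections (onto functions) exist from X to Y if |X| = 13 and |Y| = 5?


n = |X| = 13, k = |Y| = 5. Surjections via inclusion-exclusion:
S(n,k) = Σ(-1)^i × C(k,i) × (k-i)^n, i=0 to k
i=0: (-1)^0×C(5,0)×5^13 = 1220703125
i=1: (-1)^1×C(5,1)×4^13 = -335544320
i=2: (-1)^2×C(5,2)×3^13 = 15943230
i=3: (-1)^3×C(5,3)×2^13 = -81920
i=4: (-1)^4×C(5,4)×1^13 = 5
i=5: (-1)^5×C(5,5)×0^13 = 0
Total = 901020120

Number of surjections = 901020120


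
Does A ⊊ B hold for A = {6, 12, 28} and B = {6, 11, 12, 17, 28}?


A ⊂ B requires: A ⊆ B AND A ≠ B.
A ⊆ B? Yes
A = B? No
A ⊂ B: Yes (A is a proper subset of B)

Yes, A ⊂ B


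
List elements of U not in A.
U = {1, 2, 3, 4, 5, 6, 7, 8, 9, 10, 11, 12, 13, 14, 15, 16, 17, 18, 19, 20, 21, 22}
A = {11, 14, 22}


Aᶜ = U \ A = elements in U but not in A
U = {1, 2, 3, 4, 5, 6, 7, 8, 9, 10, 11, 12, 13, 14, 15, 16, 17, 18, 19, 20, 21, 22}
A = {11, 14, 22}
Aᶜ = {1, 2, 3, 4, 5, 6, 7, 8, 9, 10, 12, 13, 15, 16, 17, 18, 19, 20, 21}

Aᶜ = {1, 2, 3, 4, 5, 6, 7, 8, 9, 10, 12, 13, 15, 16, 17, 18, 19, 20, 21}


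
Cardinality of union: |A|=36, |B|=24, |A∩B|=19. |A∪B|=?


|A ∪ B| = |A| + |B| - |A ∩ B|
= 36 + 24 - 19
= 41

|A ∪ B| = 41


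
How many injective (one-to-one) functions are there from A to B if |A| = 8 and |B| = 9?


An injection sends each of |A| = 8 inputs to a distinct output in B.
# injections = |B|·(|B|-1)·…·(|B|-|A|+1) = 9! / (9 - 8)!
= 9 × 8 × 7 × 6 × 5 × 4 × 3 × 2
= 362880

Number of injections = 362880


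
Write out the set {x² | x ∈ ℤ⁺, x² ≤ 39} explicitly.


Checking each candidate:
Condition: positive perfect squares ≤ 39
Result = {1, 4, 9, 16, 25, 36}

{1, 4, 9, 16, 25, 36}


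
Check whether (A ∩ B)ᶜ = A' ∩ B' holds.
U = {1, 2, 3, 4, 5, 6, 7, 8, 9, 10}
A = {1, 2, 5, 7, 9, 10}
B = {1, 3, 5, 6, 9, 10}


LHS: A ∩ B = {1, 5, 9, 10}
(A ∩ B)' = U \ (A ∩ B) = {2, 3, 4, 6, 7, 8}
A' = {3, 4, 6, 8}, B' = {2, 4, 7, 8}
Claimed RHS: A' ∩ B' = {4, 8}
Identity is INVALID: LHS = {2, 3, 4, 6, 7, 8} but the RHS claimed here equals {4, 8}. The correct form is (A ∩ B)' = A' ∪ B'.

Identity is invalid: (A ∩ B)' = {2, 3, 4, 6, 7, 8} but A' ∩ B' = {4, 8}. The correct De Morgan law is (A ∩ B)' = A' ∪ B'.


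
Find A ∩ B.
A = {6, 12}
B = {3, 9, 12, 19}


A ∩ B = elements in both A and B
A = {6, 12}
B = {3, 9, 12, 19}
A ∩ B = {12}

A ∩ B = {12}


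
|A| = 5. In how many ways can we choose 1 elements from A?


C(n,k) = n! / (k!(n-k)!)
C(5,1) = 5! / (1!4!)
= 5

C(5,1) = 5
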